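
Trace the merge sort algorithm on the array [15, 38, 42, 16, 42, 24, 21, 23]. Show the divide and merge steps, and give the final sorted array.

Merge sort trace:

Split: [15, 38, 42, 16, 42, 24, 21, 23] -> [15, 38, 42, 16] and [42, 24, 21, 23]
  Split: [15, 38, 42, 16] -> [15, 38] and [42, 16]
    Split: [15, 38] -> [15] and [38]
    Merge: [15] + [38] -> [15, 38]
    Split: [42, 16] -> [42] and [16]
    Merge: [42] + [16] -> [16, 42]
  Merge: [15, 38] + [16, 42] -> [15, 16, 38, 42]
  Split: [42, 24, 21, 23] -> [42, 24] and [21, 23]
    Split: [42, 24] -> [42] and [24]
    Merge: [42] + [24] -> [24, 42]
    Split: [21, 23] -> [21] and [23]
    Merge: [21] + [23] -> [21, 23]
  Merge: [24, 42] + [21, 23] -> [21, 23, 24, 42]
Merge: [15, 16, 38, 42] + [21, 23, 24, 42] -> [15, 16, 21, 23, 24, 38, 42, 42]

Final sorted array: [15, 16, 21, 23, 24, 38, 42, 42]

The merge sort proceeds by recursively splitting the array and merging sorted halves.
After all merges, the sorted array is [15, 16, 21, 23, 24, 38, 42, 42].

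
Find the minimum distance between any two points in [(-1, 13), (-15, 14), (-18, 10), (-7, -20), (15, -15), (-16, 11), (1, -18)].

Computing all pairwise distances among 7 points:

d((-1, 13), (-15, 14)) = 14.0357
d((-1, 13), (-18, 10)) = 17.2627
d((-1, 13), (-7, -20)) = 33.541
d((-1, 13), (15, -15)) = 32.249
d((-1, 13), (-16, 11)) = 15.1327
d((-1, 13), (1, -18)) = 31.0644
d((-15, 14), (-18, 10)) = 5.0
d((-15, 14), (-7, -20)) = 34.9285
d((-15, 14), (15, -15)) = 41.7253
d((-15, 14), (-16, 11)) = 3.1623
d((-15, 14), (1, -18)) = 35.7771
d((-18, 10), (-7, -20)) = 31.9531
d((-18, 10), (15, -15)) = 41.4005
d((-18, 10), (-16, 11)) = 2.2361 <-- minimum
d((-18, 10), (1, -18)) = 33.8378
d((-7, -20), (15, -15)) = 22.561
d((-7, -20), (-16, 11)) = 32.28
d((-7, -20), (1, -18)) = 8.2462
d((15, -15), (-16, 11)) = 40.4599
d((15, -15), (1, -18)) = 14.3178
d((-16, 11), (1, -18)) = 33.6155

Closest pair: (-18, 10) and (-16, 11) with distance 2.2361

The closest pair is (-18, 10) and (-16, 11) with Euclidean distance 2.2361. For 7 points, brute-force pairwise comparison is shown above. For large n, the divide-and-conquer algorithm (sort by x, recurse on halves, check the dividing strip) achieves O(n log n).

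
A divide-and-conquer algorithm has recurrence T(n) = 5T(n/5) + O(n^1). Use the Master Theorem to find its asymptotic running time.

Master Theorem for T(n) = 5T(n/5) + O(n^1):

a = 5, b = 5, c = 1
log_b(a) = log_5(5) = 1.0000

Case 2: c = 1 = log_5(5) = 1.0000
T(n) = O(n^1 log n) = O(n log n)

For T(n) = 5T(n/5) + O(n^1): log_5(5) = 1.0000. This is Case 2 of the Master Theorem (c = log_b(a), equal work at all levels), giving O(n log n).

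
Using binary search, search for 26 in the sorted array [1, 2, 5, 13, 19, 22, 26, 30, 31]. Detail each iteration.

Binary search for 26 in [1, 2, 5, 13, 19, 22, 26, 30, 31]:

lo=0, hi=8, mid=4, arr[mid]=19 -> 19 < 26, search right half
lo=5, hi=8, mid=6, arr[mid]=26 -> Found target at index 6!

Binary search finds 26 at index 6 after 2 comparisons. The search repeatedly halves the search space by comparing with the middle element.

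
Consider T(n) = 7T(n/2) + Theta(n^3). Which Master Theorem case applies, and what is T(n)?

Master Theorem for T(n) = 7T(n/2) + O(n^3):

a = 7, b = 2, c = 3
log_b(a) = log_2(7) = 2.8074

Case 3: c = 3 > log_2(7) = 2.8074
T(n) = O(n^3) = O(n^3)

For T(n) = 7T(n/2) + O(n^3): log_2(7) = 2.8074. This is Case 3 of the Master Theorem (c > log_b(a), work dominated by root), giving O(n^3).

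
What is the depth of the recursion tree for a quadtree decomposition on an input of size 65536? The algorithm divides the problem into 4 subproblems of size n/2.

For divide and conquer with division factor 2:

Problem sizes at each level:
Level 0: 65536
Level 1: 32768
Level 2: 16384
Level 3: 8192
Level 4: 4096
Level 5: 2048
Level 6: 1024
Level 7: 512
Level 8: 256
Level 9: 128
Level 10: 64
Level 11: 32
Level 12: 16
Level 13: 8
Level 14: 4
Level 15: 2
Level 16: 1

The root is level 0 and the size-1 base case is level 16 (the tree spans levels 0 through 16, i.e. 17 levels counting the root), so the depth is the number of divisions: log_2(65536) = 16

The recursion tree depth is log_2(65536) = 16. At each level, the problem size is divided by 2, so it takes 16 divisions to reduce to a base case of size 1. The algorithm makes 4 recursive calls at each level.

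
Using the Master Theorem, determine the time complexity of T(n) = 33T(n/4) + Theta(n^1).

Master Theorem for T(n) = 33T(n/4) + O(n^1):

a = 33, b = 4, c = 1
log_b(a) = log_4(33) = 2.5222

Case 1: c = 1 < log_4(33) = 2.5222
T(n) = O(n^(log_4 33))

For T(n) = 33T(n/4) + O(n^1): log_4(33) = 2.5222. This is Case 1 of the Master Theorem (c < log_b(a), work dominated by leaves), giving O(n^(log_4 33)).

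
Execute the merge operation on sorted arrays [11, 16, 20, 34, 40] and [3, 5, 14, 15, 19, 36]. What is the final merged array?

Merging process:

Compare 11 vs 3: take 3 from right. Merged: [3]
Compare 11 vs 5: take 5 from right. Merged: [3, 5]
Compare 11 vs 14: take 11 from left. Merged: [3, 5, 11]
Compare 16 vs 14: take 14 from right. Merged: [3, 5, 11, 14]
Compare 16 vs 15: take 15 from right. Merged: [3, 5, 11, 14, 15]
Compare 16 vs 19: take 16 from left. Merged: [3, 5, 11, 14, 15, 16]
Compare 20 vs 19: take 19 from right. Merged: [3, 5, 11, 14, 15, 16, 19]
Compare 20 vs 36: take 20 from left. Merged: [3, 5, 11, 14, 15, 16, 19, 20]
Compare 34 vs 36: take 34 from left. Merged: [3, 5, 11, 14, 15, 16, 19, 20, 34]
Compare 40 vs 36: take 36 from right. Merged: [3, 5, 11, 14, 15, 16, 19, 20, 34, 36]
Append remaining from left: [40]. Merged: [3, 5, 11, 14, 15, 16, 19, 20, 34, 36, 40]

Final merged array: [3, 5, 11, 14, 15, 16, 19, 20, 34, 36, 40]
Total comparisons: 10

The merged array is [3, 5, 11, 14, 15, 16, 19, 20, 34, 36, 40], requiring 10 comparisons. The merge step runs in O(n) time where n is the total number of elements.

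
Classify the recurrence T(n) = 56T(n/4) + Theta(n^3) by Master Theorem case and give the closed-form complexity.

Master Theorem for T(n) = 56T(n/4) + O(n^3):

a = 56, b = 4, c = 3
log_b(a) = log_4(56) = 2.9037

Case 3: c = 3 > log_4(56) = 2.9037
T(n) = O(n^3) = O(n^3)

For T(n) = 56T(n/4) + O(n^3): log_4(56) = 2.9037. This is Case 3 of the Master Theorem (c > log_b(a), work dominated by root), giving O(n^3).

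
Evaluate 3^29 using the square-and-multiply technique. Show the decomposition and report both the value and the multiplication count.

Computing 3^29 by squaring (build up from 3^1; each line after the first costs one multiplication):

3^1 = 3
3^2 = (3^1)^2 = 3^2 = 9
3^3 = 3 * 3^2 = 3 * 9 = 27
3^6 = (3^3)^2 = 27^2 = 729
3^7 = 3 * 3^6 = 3 * 729 = 2187
3^14 = (3^7)^2 = 2187^2 = 4782969
3^28 = (3^14)^2 = 4782969^2 = 22876792454961
3^29 = 3 * 3^28 = 3 * 22876792454961 = 68630377364883

Result: 68630377364883
Multiplications needed: 7 (7 lines after 3^1)

3^29 = 68630377364883. Using exponentiation by squaring, this requires 7 multiplications. The key idea: if the exponent is even, square the half-power; if odd, multiply by the base once.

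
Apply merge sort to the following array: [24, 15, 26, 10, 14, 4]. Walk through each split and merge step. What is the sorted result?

Merge sort trace:

Split: [24, 15, 26, 10, 14, 4] -> [24, 15, 26] and [10, 14, 4]
  Split: [24, 15, 26] -> [24] and [15, 26]
    Split: [15, 26] -> [15] and [26]
    Merge: [15] + [26] -> [15, 26]
  Merge: [24] + [15, 26] -> [15, 24, 26]
  Split: [10, 14, 4] -> [10] and [14, 4]
    Split: [14, 4] -> [14] and [4]
    Merge: [14] + [4] -> [4, 14]
  Merge: [10] + [4, 14] -> [4, 10, 14]
Merge: [15, 24, 26] + [4, 10, 14] -> [4, 10, 14, 15, 24, 26]

Final sorted array: [4, 10, 14, 15, 24, 26]

The merge sort proceeds by recursively splitting the array and merging sorted halves.
After all merges, the sorted array is [4, 10, 14, 15, 24, 26].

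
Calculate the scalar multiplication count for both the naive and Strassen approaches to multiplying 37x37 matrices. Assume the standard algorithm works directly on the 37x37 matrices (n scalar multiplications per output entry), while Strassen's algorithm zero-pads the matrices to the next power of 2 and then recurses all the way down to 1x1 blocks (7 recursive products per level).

Matrix multiplication for 37x37 matrices:

Strassen's algorithm requires power-of-2 dimensions. Pad 37x37 to 64x64 (next power of 2).

Standard algorithm: 37^3 = 50653 multiplications
Strassen's algorithm: 7^(log2(64)) = 7^6 = 117649 multiplications
Difference: 50653 - 117649 = -66996 (Strassen uses MORE here due to padding overhead — for small or just-over-power-of-2 n, padding can outweigh the per-level savings)

Standard: 50653 multiplications (37^3). Strassen: 117649 multiplications (7^6, after padding to 64x64). Strassen reduces 8 recursive multiplications to 7 at each level.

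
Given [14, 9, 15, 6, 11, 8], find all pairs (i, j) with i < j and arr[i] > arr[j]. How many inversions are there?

Finding inversions in [14, 9, 15, 6, 11, 8]:

(0, 1): arr[0]=14 > arr[1]=9
(0, 3): arr[0]=14 > arr[3]=6
(0, 4): arr[0]=14 > arr[4]=11
(0, 5): arr[0]=14 > arr[5]=8
(1, 3): arr[1]=9 > arr[3]=6
(1, 5): arr[1]=9 > arr[5]=8
(2, 3): arr[2]=15 > arr[3]=6
(2, 4): arr[2]=15 > arr[4]=11
(2, 5): arr[2]=15 > arr[5]=8
(4, 5): arr[4]=11 > arr[5]=8

Total inversions: 10

The array has 10 inversion(s): (0,1), (0,3), (0,4), (0,5), (1,3), (1,5), (2,3), (2,4), (2,5), (4,5). Each pair (i,j) satisfies i < j and arr[i] > arr[j].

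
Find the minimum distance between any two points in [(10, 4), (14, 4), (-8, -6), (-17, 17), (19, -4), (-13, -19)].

Computing all pairwise distances among 6 points:

d((10, 4), (14, 4)) = 4.0 <-- minimum
d((10, 4), (-8, -6)) = 20.5913
d((10, 4), (-17, 17)) = 29.9666
d((10, 4), (19, -4)) = 12.0416
d((10, 4), (-13, -19)) = 32.5269
d((14, 4), (-8, -6)) = 24.1661
d((14, 4), (-17, 17)) = 33.6155
d((14, 4), (19, -4)) = 9.434
d((14, 4), (-13, -19)) = 35.4683
d((-8, -6), (-17, 17)) = 24.6982
d((-8, -6), (19, -4)) = 27.074
d((-8, -6), (-13, -19)) = 13.9284
d((-17, 17), (19, -4)) = 41.6773
d((-17, 17), (-13, -19)) = 36.2215
d((19, -4), (-13, -19)) = 35.3412

Closest pair: (10, 4) and (14, 4) with distance 4.0

The closest pair is (10, 4) and (14, 4) with Euclidean distance 4.0. For 6 points, brute-force pairwise comparison is shown above. For large n, the divide-and-conquer algorithm (sort by x, recurse on halves, check the dividing strip) achieves O(n log n).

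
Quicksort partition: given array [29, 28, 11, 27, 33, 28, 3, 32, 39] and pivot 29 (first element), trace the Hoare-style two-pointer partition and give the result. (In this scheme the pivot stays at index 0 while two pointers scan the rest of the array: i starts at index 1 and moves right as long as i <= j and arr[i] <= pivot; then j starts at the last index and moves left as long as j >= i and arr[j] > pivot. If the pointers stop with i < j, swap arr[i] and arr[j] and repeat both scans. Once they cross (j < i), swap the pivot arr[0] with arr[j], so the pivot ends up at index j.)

Hoare-style two-pointer partition with pivot = 29:

Initial array: [29, 28, 11, 27, 33, 28, 3, 32, 39]

Pointers start at i = 1, j = 8.
i stops at index 4 (arr[4]=33 > 29), j stops at index 6 (arr[6]=3 <= 29): swap arr[4] and arr[6], array becomes [29, 28, 11, 27, 3, 28, 33, 32, 39]
i ends at 6, j ends at 5: the pointers have crossed (j < i), so scanning stops.

Swap pivot arr[0] with arr[5] to place pivot at position 5: [28, 28, 11, 27, 3, 29, 33, 32, 39]
Pivot position: 5

After partitioning with pivot 29, the array becomes [28, 28, 11, 27, 3, 29, 33, 32, 39]. The pivot is placed at index 5. All elements to the left of the pivot are <= 29, and all elements to the right are > 29.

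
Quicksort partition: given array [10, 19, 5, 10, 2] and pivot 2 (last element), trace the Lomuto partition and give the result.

Lomuto partition with pivot = 2:

Initial array: [10, 19, 5, 10, 2]

arr[0]=10 > 2: no swap
arr[1]=19 > 2: no swap
arr[2]=5 > 2: no swap
arr[3]=10 > 2: no swap

Place pivot at position 0: [2, 19, 5, 10, 10]
Pivot position: 0

After partitioning with pivot 2, the array becomes [2, 19, 5, 10, 10]. The pivot is placed at index 0. All elements to the left of the pivot are <= 2, and all elements to the right are > 2.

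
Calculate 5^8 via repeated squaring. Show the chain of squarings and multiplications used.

Computing 5^8 by squaring (build up from 5^1; each line after the first costs one multiplication):

5^1 = 5
5^2 = (5^1)^2 = 5^2 = 25
5^4 = (5^2)^2 = 25^2 = 625
5^8 = (5^4)^2 = 625^2 = 390625

Result: 390625
Multiplications needed: 3 (3 lines after 5^1)

5^8 = 390625. Using exponentiation by squaring, this requires 3 multiplications. The key idea: if the exponent is even, square the half-power; if odd, multiply by the base once.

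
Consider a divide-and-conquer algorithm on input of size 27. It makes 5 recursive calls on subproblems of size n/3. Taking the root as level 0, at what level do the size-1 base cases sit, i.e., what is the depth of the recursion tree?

For divide and conquer with division factor 3:

Problem sizes at each level:
Level 0: 27
Level 1: 9
Level 2: 3
Level 3: 1

The root is level 0 and the size-1 base case is level 3 (the tree spans levels 0 through 3, i.e. 4 levels counting the root), so the depth is the number of divisions: log_3(27) = 3

The recursion tree depth is log_3(27) = 3. At each level, the problem size is divided by 3, so it takes 3 divisions to reduce to a base case of size 1. The algorithm makes 5 recursive calls at each level.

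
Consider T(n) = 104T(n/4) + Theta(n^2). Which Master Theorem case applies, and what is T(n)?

Master Theorem for T(n) = 104T(n/4) + O(n^2):

a = 104, b = 4, c = 2
log_b(a) = log_4(104) = 3.3502

Case 1: c = 2 < log_4(104) = 3.3502
T(n) = O(n^(log_4 104))

For T(n) = 104T(n/4) + O(n^2): log_4(104) = 3.3502. This is Case 1 of the Master Theorem (c < log_b(a), work dominated by leaves), giving O(n^(log_4 104)).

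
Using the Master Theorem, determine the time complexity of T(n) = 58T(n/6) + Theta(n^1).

Master Theorem for T(n) = 58T(n/6) + O(n^1):

a = 58, b = 6, c = 1
log_b(a) = log_6(58) = 2.2662

Case 1: c = 1 < log_6(58) = 2.2662
T(n) = O(n^(log_6 58))

For T(n) = 58T(n/6) + O(n^1): log_6(58) = 2.2662. This is Case 1 of the Master Theorem (c < log_b(a), work dominated by leaves), giving O(n^(log_6 58)).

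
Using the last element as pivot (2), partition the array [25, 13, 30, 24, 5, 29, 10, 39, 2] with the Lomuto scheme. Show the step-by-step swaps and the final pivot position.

Lomuto partition with pivot = 2:

Initial array: [25, 13, 30, 24, 5, 29, 10, 39, 2]

arr[0]=25 > 2: no swap
arr[1]=13 > 2: no swap
arr[2]=30 > 2: no swap
arr[3]=24 > 2: no swap
arr[4]=5 > 2: no swap
arr[5]=29 > 2: no swap
arr[6]=10 > 2: no swap
arr[7]=39 > 2: no swap

Place pivot at position 0: [2, 13, 30, 24, 5, 29, 10, 39, 25]
Pivot position: 0

After partitioning with pivot 2, the array becomes [2, 13, 30, 24, 5, 29, 10, 39, 25]. The pivot is placed at index 0. All elements to the left of the pivot are <= 2, and all elements to the right are > 2.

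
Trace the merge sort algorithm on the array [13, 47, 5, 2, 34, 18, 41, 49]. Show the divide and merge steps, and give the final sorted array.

Merge sort trace:

Split: [13, 47, 5, 2, 34, 18, 41, 49] -> [13, 47, 5, 2] and [34, 18, 41, 49]
  Split: [13, 47, 5, 2] -> [13, 47] and [5, 2]
    Split: [13, 47] -> [13] and [47]
    Merge: [13] + [47] -> [13, 47]
    Split: [5, 2] -> [5] and [2]
    Merge: [5] + [2] -> [2, 5]
  Merge: [13, 47] + [2, 5] -> [2, 5, 13, 47]
  Split: [34, 18, 41, 49] -> [34, 18] and [41, 49]
    Split: [34, 18] -> [34] and [18]
    Merge: [34] + [18] -> [18, 34]
    Split: [41, 49] -> [41] and [49]
    Merge: [41] + [49] -> [41, 49]
  Merge: [18, 34] + [41, 49] -> [18, 34, 41, 49]
Merge: [2, 5, 13, 47] + [18, 34, 41, 49] -> [2, 5, 13, 18, 34, 41, 47, 49]

Final sorted array: [2, 5, 13, 18, 34, 41, 47, 49]

The merge sort proceeds by recursively splitting the array and merging sorted halves.
After all merges, the sorted array is [2, 5, 13, 18, 34, 41, 47, 49].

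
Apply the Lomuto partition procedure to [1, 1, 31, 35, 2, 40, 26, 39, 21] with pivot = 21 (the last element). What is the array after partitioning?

Lomuto partition with pivot = 21:

Initial array: [1, 1, 31, 35, 2, 40, 26, 39, 21]

arr[0]=1 <= 21: swap with position 0, array becomes [1, 1, 31, 35, 2, 40, 26, 39, 21]
arr[1]=1 <= 21: swap with position 1, array becomes [1, 1, 31, 35, 2, 40, 26, 39, 21]
arr[2]=31 > 21: no swap
arr[3]=35 > 21: no swap
arr[4]=2 <= 21: swap with position 2, array becomes [1, 1, 2, 35, 31, 40, 26, 39, 21]
arr[5]=40 > 21: no swap
arr[6]=26 > 21: no swap
arr[7]=39 > 21: no swap

Place pivot at position 3: [1, 1, 2, 21, 31, 40, 26, 39, 35]
Pivot position: 3

After partitioning with pivot 21, the array becomes [1, 1, 2, 21, 31, 40, 26, 39, 35]. The pivot is placed at index 3. All elements to the left of the pivot are <= 21, and all elements to the right are > 21.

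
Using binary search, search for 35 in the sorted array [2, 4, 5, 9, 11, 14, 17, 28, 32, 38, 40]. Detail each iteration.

Binary search for 35 in [2, 4, 5, 9, 11, 14, 17, 28, 32, 38, 40]:

lo=0, hi=10, mid=5, arr[mid]=14 -> 14 < 35, search right half
lo=6, hi=10, mid=8, arr[mid]=32 -> 32 < 35, search right half
lo=9, hi=10, mid=9, arr[mid]=38 -> 38 > 35, search left half
lo=9 > hi=8, target 35 not found

Binary search determines that 35 is not in the array after 3 comparisons. The search space was exhausted without finding the target.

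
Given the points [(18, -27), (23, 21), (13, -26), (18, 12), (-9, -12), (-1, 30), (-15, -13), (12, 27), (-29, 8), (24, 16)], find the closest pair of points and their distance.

Computing all pairwise distances among 10 points:

d((18, -27), (23, 21)) = 48.2597
d((18, -27), (13, -26)) = 5.099 <-- minimum
d((18, -27), (18, 12)) = 39.0
d((18, -27), (-9, -12)) = 30.8869
d((18, -27), (-1, 30)) = 60.0833
d((18, -27), (-15, -13)) = 35.8469
d((18, -27), (12, 27)) = 54.3323
d((18, -27), (-29, 8)) = 58.6003
d((18, -27), (24, 16)) = 43.4166
d((23, 21), (13, -26)) = 48.0521
d((23, 21), (18, 12)) = 10.2956
d((23, 21), (-9, -12)) = 45.9674
d((23, 21), (-1, 30)) = 25.632
d((23, 21), (-15, -13)) = 50.9902
d((23, 21), (12, 27)) = 12.53
d((23, 21), (-29, 8)) = 53.6004
d((23, 21), (24, 16)) = 5.099 <-- minimum
d((13, -26), (18, 12)) = 38.3275
d((13, -26), (-9, -12)) = 26.0768
d((13, -26), (-1, 30)) = 57.7235
d((13, -26), (-15, -13)) = 30.8707
d((13, -26), (12, 27)) = 53.0094
d((13, -26), (-29, 8)) = 54.037
d((13, -26), (24, 16)) = 43.4166
d((18, 12), (-9, -12)) = 36.1248
d((18, 12), (-1, 30)) = 26.1725
d((18, 12), (-15, -13)) = 41.4005
d((18, 12), (12, 27)) = 16.1555
d((18, 12), (-29, 8)) = 47.1699
d((18, 12), (24, 16)) = 7.2111
d((-9, -12), (-1, 30)) = 42.7551
d((-9, -12), (-15, -13)) = 6.0828
d((-9, -12), (12, 27)) = 44.2945
d((-9, -12), (-29, 8)) = 28.2843
d((-9, -12), (24, 16)) = 43.2782
d((-1, 30), (-15, -13)) = 45.2217
d((-1, 30), (12, 27)) = 13.3417
d((-1, 30), (-29, 8)) = 35.609
d((-1, 30), (24, 16)) = 28.6531
d((-15, -13), (12, 27)) = 48.2597
d((-15, -13), (-29, 8)) = 25.2389
d((-15, -13), (24, 16)) = 48.6004
d((12, 27), (-29, 8)) = 45.1885
d((12, 27), (24, 16)) = 16.2788
d((-29, 8), (24, 16)) = 53.6004

Minimum distance: 5.099 (tie among 2 pairs: (18, -27) and (13, -26); (23, 21) and (24, 16))

The minimum Euclidean distance is 5.099. There is a tie: 2 pairs achieve this minimum — (18, -27) and (13, -26); (23, 21) and (24, 16). Any of these is a valid closest pair. For 10 points, brute-force pairwise comparison is shown above. For large n, the divide-and-conquer algorithm (sort by x, recurse on halves, check the dividing strip) achieves O(n log n).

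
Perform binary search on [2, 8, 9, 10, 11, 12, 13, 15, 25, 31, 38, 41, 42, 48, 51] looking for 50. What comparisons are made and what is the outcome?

Binary search for 50 in [2, 8, 9, 10, 11, 12, 13, 15, 25, 31, 38, 41, 42, 48, 51]:

lo=0, hi=14, mid=7, arr[mid]=15 -> 15 < 50, search right half
lo=8, hi=14, mid=11, arr[mid]=41 -> 41 < 50, search right half
lo=12, hi=14, mid=13, arr[mid]=48 -> 48 < 50, search right half
lo=14, hi=14, mid=14, arr[mid]=51 -> 51 > 50, search left half
lo=14 > hi=13, target 50 not found

Binary search determines that 50 is not in the array after 4 comparisons. The search space was exhausted without finding the target.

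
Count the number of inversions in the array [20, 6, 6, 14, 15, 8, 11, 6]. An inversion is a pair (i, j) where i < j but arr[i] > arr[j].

Finding inversions in [20, 6, 6, 14, 15, 8, 11, 6]:

(0, 1): arr[0]=20 > arr[1]=6
(0, 2): arr[0]=20 > arr[2]=6
(0, 3): arr[0]=20 > arr[3]=14
(0, 4): arr[0]=20 > arr[4]=15
(0, 5): arr[0]=20 > arr[5]=8
(0, 6): arr[0]=20 > arr[6]=11
(0, 7): arr[0]=20 > arr[7]=6
(3, 5): arr[3]=14 > arr[5]=8
(3, 6): arr[3]=14 > arr[6]=11
(3, 7): arr[3]=14 > arr[7]=6
(4, 5): arr[4]=15 > arr[5]=8
(4, 6): arr[4]=15 > arr[6]=11
(4, 7): arr[4]=15 > arr[7]=6
(5, 7): arr[5]=8 > arr[7]=6
(6, 7): arr[6]=11 > arr[7]=6

Total inversions: 15

The array has 15 inversion(s): (0,1), (0,2), (0,3), (0,4), (0,5), (0,6), (0,7), (3,5), (3,6), (3,7), (4,5), (4,6), (4,7), (5,7), (6,7). Each pair (i,j) satisfies i < j and arr[i] > arr[j].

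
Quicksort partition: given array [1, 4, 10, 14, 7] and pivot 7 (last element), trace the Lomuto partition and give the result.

Lomuto partition with pivot = 7:

Initial array: [1, 4, 10, 14, 7]

arr[0]=1 <= 7: swap with position 0, array becomes [1, 4, 10, 14, 7]
arr[1]=4 <= 7: swap with position 1, array becomes [1, 4, 10, 14, 7]
arr[2]=10 > 7: no swap
arr[3]=14 > 7: no swap

Place pivot at position 2: [1, 4, 7, 14, 10]
Pivot position: 2

After partitioning with pivot 7, the array becomes [1, 4, 7, 14, 10]. The pivot is placed at index 2. All elements to the left of the pivot are <= 7, and all elements to the right are > 7.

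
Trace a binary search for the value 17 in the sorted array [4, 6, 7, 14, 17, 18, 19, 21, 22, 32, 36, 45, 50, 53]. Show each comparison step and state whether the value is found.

Binary search for 17 in [4, 6, 7, 14, 17, 18, 19, 21, 22, 32, 36, 45, 50, 53]:

lo=0, hi=13, mid=6, arr[mid]=19 -> 19 > 17, search left half
lo=0, hi=5, mid=2, arr[mid]=7 -> 7 < 17, search right half
lo=3, hi=5, mid=4, arr[mid]=17 -> Found target at index 4!

Binary search finds 17 at index 4 after 3 comparisons. The search repeatedly halves the search space by comparing with the middle element.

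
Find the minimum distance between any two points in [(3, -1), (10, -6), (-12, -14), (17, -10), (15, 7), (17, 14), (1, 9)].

Computing all pairwise distances among 7 points:

d((3, -1), (10, -6)) = 8.6023
d((3, -1), (-12, -14)) = 19.8494
d((3, -1), (17, -10)) = 16.6433
d((3, -1), (15, 7)) = 14.4222
d((3, -1), (17, 14)) = 20.5183
d((3, -1), (1, 9)) = 10.198
d((10, -6), (-12, -14)) = 23.4094
d((10, -6), (17, -10)) = 8.0623
d((10, -6), (15, 7)) = 13.9284
d((10, -6), (17, 14)) = 21.1896
d((10, -6), (1, 9)) = 17.4929
d((-12, -14), (17, -10)) = 29.2746
d((-12, -14), (15, 7)) = 34.2053
d((-12, -14), (17, 14)) = 40.3113
d((-12, -14), (1, 9)) = 26.4197
d((17, -10), (15, 7)) = 17.1172
d((17, -10), (17, 14)) = 24.0
d((17, -10), (1, 9)) = 24.8395
d((15, 7), (17, 14)) = 7.2801 <-- minimum
d((15, 7), (1, 9)) = 14.1421
d((17, 14), (1, 9)) = 16.7631

Closest pair: (15, 7) and (17, 14) with distance 7.2801

The closest pair is (15, 7) and (17, 14) with Euclidean distance 7.2801. For 7 points, brute-force pairwise comparison is shown above. For large n, the divide-and-conquer algorithm (sort by x, recurse on halves, check the dividing strip) achieves O(n log n).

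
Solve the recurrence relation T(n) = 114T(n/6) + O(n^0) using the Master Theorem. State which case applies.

Master Theorem for T(n) = 114T(n/6) + O(n^0):

a = 114, b = 6, c = 0
log_b(a) = log_6(114) = 2.6433

Case 1: c = 0 < log_6(114) = 2.6433
T(n) = O(n^(log_6 114))

For T(n) = 114T(n/6) + O(n^0): log_6(114) = 2.6433. This is Case 1 of the Master Theorem (c < log_b(a), work dominated by leaves), giving O(n^(log_6 114)).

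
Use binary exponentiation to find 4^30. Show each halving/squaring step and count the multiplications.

Computing 4^30 by squaring (build up from 4^1; each line after the first costs one multiplication):

4^1 = 4
4^2 = (4^1)^2 = 4^2 = 16
4^3 = 4 * 4^2 = 4 * 16 = 64
4^6 = (4^3)^2 = 64^2 = 4096
4^7 = 4 * 4^6 = 4 * 4096 = 16384
4^14 = (4^7)^2 = 16384^2 = 268435456
4^15 = 4 * 4^14 = 4 * 268435456 = 1073741824
4^30 = (4^15)^2 = 1073741824^2 = 1152921504606846976

Result: 1152921504606846976
Multiplications needed: 7 (7 lines after 4^1)

4^30 = 1152921504606846976. Using exponentiation by squaring, this requires 7 multiplications. The key idea: if the exponent is even, square the half-power; if odd, multiply by the base once.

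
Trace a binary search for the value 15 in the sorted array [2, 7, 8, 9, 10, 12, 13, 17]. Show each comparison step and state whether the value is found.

Binary search for 15 in [2, 7, 8, 9, 10, 12, 13, 17]:

lo=0, hi=7, mid=3, arr[mid]=9 -> 9 < 15, search right half
lo=4, hi=7, mid=5, arr[mid]=12 -> 12 < 15, search right half
lo=6, hi=7, mid=6, arr[mid]=13 -> 13 < 15, search right half
lo=7, hi=7, mid=7, arr[mid]=17 -> 17 > 15, search left half
lo=7 > hi=6, target 15 not found

Binary search determines that 15 is not in the array after 4 comparisons. The search space was exhausted without finding the target.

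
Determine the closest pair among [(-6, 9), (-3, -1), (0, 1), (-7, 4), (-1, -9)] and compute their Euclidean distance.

Computing all pairwise distances among 5 points:

d((-6, 9), (-3, -1)) = 10.4403
d((-6, 9), (0, 1)) = 10.0
d((-6, 9), (-7, 4)) = 5.099
d((-6, 9), (-1, -9)) = 18.6815
d((-3, -1), (0, 1)) = 3.6056 <-- minimum
d((-3, -1), (-7, 4)) = 6.4031
d((-3, -1), (-1, -9)) = 8.2462
d((0, 1), (-7, 4)) = 7.6158
d((0, 1), (-1, -9)) = 10.0499
d((-7, 4), (-1, -9)) = 14.3178

Closest pair: (-3, -1) and (0, 1) with distance 3.6056

The closest pair is (-3, -1) and (0, 1) with Euclidean distance 3.6056. For 5 points, brute-force pairwise comparison is shown above. For large n, the divide-and-conquer algorithm (sort by x, recurse on halves, check the dividing strip) achieves O(n log n).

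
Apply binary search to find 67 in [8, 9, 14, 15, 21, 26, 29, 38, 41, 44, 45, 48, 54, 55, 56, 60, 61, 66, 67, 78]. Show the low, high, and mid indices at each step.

Binary search for 67 in [8, 9, 14, 15, 21, 26, 29, 38, 41, 44, 45, 48, 54, 55, 56, 60, 61, 66, 67, 78]:

lo=0, hi=19, mid=9, arr[mid]=44 -> 44 < 67, search right half
lo=10, hi=19, mid=14, arr[mid]=56 -> 56 < 67, search right half
lo=15, hi=19, mid=17, arr[mid]=66 -> 66 < 67, search right half
lo=18, hi=19, mid=18, arr[mid]=67 -> Found target at index 18!

Binary search finds 67 at index 18 after 4 comparisons. The search repeatedly halves the search space by comparing with the middle element.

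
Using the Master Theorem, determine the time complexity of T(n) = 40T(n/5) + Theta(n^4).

Master Theorem for T(n) = 40T(n/5) + O(n^4):

a = 40, b = 5, c = 4
log_b(a) = log_5(40) = 2.2920

Case 3: c = 4 > log_5(40) = 2.2920
T(n) = O(n^4) = O(n^4)

For T(n) = 40T(n/5) + O(n^4): log_5(40) = 2.2920. This is Case 3 of the Master Theorem (c > log_b(a), work dominated by root), giving O(n^4).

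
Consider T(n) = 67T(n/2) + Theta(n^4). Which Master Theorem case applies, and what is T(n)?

Master Theorem for T(n) = 67T(n/2) + O(n^4):

a = 67, b = 2, c = 4
log_b(a) = log_2(67) = 6.0661

Case 1: c = 4 < log_2(67) = 6.0661
T(n) = O(n^(log_2 67))

For T(n) = 67T(n/2) + O(n^4): log_2(67) = 6.0661. This is Case 1 of the Master Theorem (c < log_b(a), work dominated by leaves), giving O(n^(log_2 67)).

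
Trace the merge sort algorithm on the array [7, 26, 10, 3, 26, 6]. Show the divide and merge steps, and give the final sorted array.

Merge sort trace:

Split: [7, 26, 10, 3, 26, 6] -> [7, 26, 10] and [3, 26, 6]
  Split: [7, 26, 10] -> [7] and [26, 10]
    Split: [26, 10] -> [26] and [10]
    Merge: [26] + [10] -> [10, 26]
  Merge: [7] + [10, 26] -> [7, 10, 26]
  Split: [3, 26, 6] -> [3] and [26, 6]
    Split: [26, 6] -> [26] and [6]
    Merge: [26] + [6] -> [6, 26]
  Merge: [3] + [6, 26] -> [3, 6, 26]
Merge: [7, 10, 26] + [3, 6, 26] -> [3, 6, 7, 10, 26, 26]

Final sorted array: [3, 6, 7, 10, 26, 26]

The merge sort proceeds by recursively splitting the array and merging sorted halves.
After all merges, the sorted array is [3, 6, 7, 10, 26, 26].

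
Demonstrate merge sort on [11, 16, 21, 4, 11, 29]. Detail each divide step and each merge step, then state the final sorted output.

Merge sort trace:

Split: [11, 16, 21, 4, 11, 29] -> [11, 16, 21] and [4, 11, 29]
  Split: [11, 16, 21] -> [11] and [16, 21]
    Split: [16, 21] -> [16] and [21]
    Merge: [16] + [21] -> [16, 21]
  Merge: [11] + [16, 21] -> [11, 16, 21]
  Split: [4, 11, 29] -> [4] and [11, 29]
    Split: [11, 29] -> [11] and [29]
    Merge: [11] + [29] -> [11, 29]
  Merge: [4] + [11, 29] -> [4, 11, 29]
Merge: [11, 16, 21] + [4, 11, 29] -> [4, 11, 11, 16, 21, 29]

Final sorted array: [4, 11, 11, 16, 21, 29]

The merge sort proceeds by recursively splitting the array and merging sorted halves.
After all merges, the sorted array is [4, 11, 11, 16, 21, 29].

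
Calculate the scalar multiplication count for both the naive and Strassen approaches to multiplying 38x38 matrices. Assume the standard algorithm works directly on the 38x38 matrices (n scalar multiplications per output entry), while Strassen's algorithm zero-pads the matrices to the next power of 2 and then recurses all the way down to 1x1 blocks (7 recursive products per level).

Matrix multiplication for 38x38 matrices:

Strassen's algorithm requires power-of-2 dimensions. Pad 38x38 to 64x64 (next power of 2).

Standard algorithm: 38^3 = 54872 multiplications
Strassen's algorithm: 7^(log2(64)) = 7^6 = 117649 multiplications
Difference: 54872 - 117649 = -62777 (Strassen uses MORE here due to padding overhead — for small or just-over-power-of-2 n, padding can outweigh the per-level savings)

Standard: 54872 multiplications (38^3). Strassen: 117649 multiplications (7^6, after padding to 64x64). Strassen reduces 8 recursive multiplications to 7 at each level.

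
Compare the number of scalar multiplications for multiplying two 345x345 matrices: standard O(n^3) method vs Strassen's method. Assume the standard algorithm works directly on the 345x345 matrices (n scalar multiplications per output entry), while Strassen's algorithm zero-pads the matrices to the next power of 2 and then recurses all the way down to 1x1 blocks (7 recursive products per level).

Matrix multiplication for 345x345 matrices:

Strassen's algorithm requires power-of-2 dimensions. Pad 345x345 to 512x512 (next power of 2).

Standard algorithm: 345^3 = 41063625 multiplications
Strassen's algorithm: 7^(log2(512)) = 7^9 = 40353607 multiplications
Savings: 41063625 - 40353607 = 710018 multiplications

Standard: 41063625 multiplications (345^3). Strassen: 40353607 multiplications (7^9, after padding to 512x512). Strassen reduces 8 recursive multiplications to 7 at each level.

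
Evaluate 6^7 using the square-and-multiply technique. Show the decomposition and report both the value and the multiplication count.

Computing 6^7 by squaring (build up from 6^1; each line after the first costs one multiplication):

6^1 = 6
6^2 = (6^1)^2 = 6^2 = 36
6^3 = 6 * 6^2 = 6 * 36 = 216
6^6 = (6^3)^2 = 216^2 = 46656
6^7 = 6 * 6^6 = 6 * 46656 = 279936

Result: 279936
Multiplications needed: 4 (4 lines after 6^1)

6^7 = 279936. Using exponentiation by squaring, this requires 4 multiplications. The key idea: if the exponent is even, square the half-power; if odd, multiply by the base once.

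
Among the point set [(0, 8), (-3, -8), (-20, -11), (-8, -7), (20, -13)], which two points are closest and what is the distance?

Computing all pairwise distances among 5 points:

d((0, 8), (-3, -8)) = 16.2788
d((0, 8), (-20, -11)) = 27.5862
d((0, 8), (-8, -7)) = 17.0
d((0, 8), (20, -13)) = 29.0
d((-3, -8), (-20, -11)) = 17.2627
d((-3, -8), (-8, -7)) = 5.099 <-- minimum
d((-3, -8), (20, -13)) = 23.5372
d((-20, -11), (-8, -7)) = 12.6491
d((-20, -11), (20, -13)) = 40.05
d((-8, -7), (20, -13)) = 28.6356

Closest pair: (-3, -8) and (-8, -7) with distance 5.099

The closest pair is (-3, -8) and (-8, -7) with Euclidean distance 5.099. For 5 points, brute-force pairwise comparison is shown above. For large n, the divide-and-conquer algorithm (sort by x, recurse on halves, check the dividing strip) achieves O(n log n).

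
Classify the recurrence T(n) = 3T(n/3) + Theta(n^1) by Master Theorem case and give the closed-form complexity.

Master Theorem for T(n) = 3T(n/3) + O(n^1):

a = 3, b = 3, c = 1
log_b(a) = log_3(3) = 1.0000

Case 2: c = 1 = log_3(3) = 1.0000
T(n) = O(n^1 log n) = O(n log n)

For T(n) = 3T(n/3) + O(n^1): log_3(3) = 1.0000. This is Case 2 of the Master Theorem (c = log_b(a), equal work at all levels), giving O(n log n).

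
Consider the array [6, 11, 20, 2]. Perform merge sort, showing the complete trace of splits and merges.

Merge sort trace:

Split: [6, 11, 20, 2] -> [6, 11] and [20, 2]
  Split: [6, 11] -> [6] and [11]
  Merge: [6] + [11] -> [6, 11]
  Split: [20, 2] -> [20] and [2]
  Merge: [20] + [2] -> [2, 20]
Merge: [6, 11] + [2, 20] -> [2, 6, 11, 20]

Final sorted array: [2, 6, 11, 20]

The merge sort proceeds by recursively splitting the array and merging sorted halves.
After all merges, the sorted array is [2, 6, 11, 20].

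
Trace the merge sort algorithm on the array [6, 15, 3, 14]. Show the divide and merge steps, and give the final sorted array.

Merge sort trace:

Split: [6, 15, 3, 14] -> [6, 15] and [3, 14]
  Split: [6, 15] -> [6] and [15]
  Merge: [6] + [15] -> [6, 15]
  Split: [3, 14] -> [3] and [14]
  Merge: [3] + [14] -> [3, 14]
Merge: [6, 15] + [3, 14] -> [3, 6, 14, 15]

Final sorted array: [3, 6, 14, 15]

The merge sort proceeds by recursively splitting the array and merging sorted halves.
After all merges, the sorted array is [3, 6, 14, 15].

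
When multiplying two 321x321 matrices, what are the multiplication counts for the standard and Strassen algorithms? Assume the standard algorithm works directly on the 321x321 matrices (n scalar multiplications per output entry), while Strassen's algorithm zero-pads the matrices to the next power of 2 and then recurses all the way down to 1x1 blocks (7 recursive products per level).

Matrix multiplication for 321x321 matrices:

Strassen's algorithm requires power-of-2 dimensions. Pad 321x321 to 512x512 (next power of 2).

Standard algorithm: 321^3 = 33076161 multiplications
Strassen's algorithm: 7^(log2(512)) = 7^9 = 40353607 multiplications
Difference: 33076161 - 40353607 = -7277446 (Strassen uses MORE here due to padding overhead — for small or just-over-power-of-2 n, padding can outweigh the per-level savings)

Standard: 33076161 multiplications (321^3). Strassen: 40353607 multiplications (7^9, after padding to 512x512). Strassen reduces 8 recursive multiplications to 7 at each level.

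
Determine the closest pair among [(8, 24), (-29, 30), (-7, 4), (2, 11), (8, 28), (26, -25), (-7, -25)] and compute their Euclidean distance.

Computing all pairwise distances among 7 points:

d((8, 24), (-29, 30)) = 37.4833
d((8, 24), (-7, 4)) = 25.0
d((8, 24), (2, 11)) = 14.3178
d((8, 24), (8, 28)) = 4.0 <-- minimum
d((8, 24), (26, -25)) = 52.2015
d((8, 24), (-7, -25)) = 51.2445
d((-29, 30), (-7, 4)) = 34.0588
d((-29, 30), (2, 11)) = 36.3593
d((-29, 30), (8, 28)) = 37.054
d((-29, 30), (26, -25)) = 77.7817
d((-29, 30), (-7, -25)) = 59.2368
d((-7, 4), (2, 11)) = 11.4018
d((-7, 4), (8, 28)) = 28.3019
d((-7, 4), (26, -25)) = 43.9318
d((-7, 4), (-7, -25)) = 29.0
d((2, 11), (8, 28)) = 18.0278
d((2, 11), (26, -25)) = 43.2666
d((2, 11), (-7, -25)) = 37.108
d((8, 28), (26, -25)) = 55.9732
d((8, 28), (-7, -25)) = 55.0818
d((26, -25), (-7, -25)) = 33.0

Closest pair: (8, 24) and (8, 28) with distance 4.0

The closest pair is (8, 24) and (8, 28) with Euclidean distance 4.0. For 7 points, brute-force pairwise comparison is shown above. For large n, the divide-and-conquer algorithm (sort by x, recurse on halves, check the dividing strip) achieves O(n log n).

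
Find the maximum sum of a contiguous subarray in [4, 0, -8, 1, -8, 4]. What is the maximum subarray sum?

Using Kadane's algorithm on [4, 0, -8, 1, -8, 4]:

Scanning through the array:
Position 1 (value 0): max_ending_here = 4, max_so_far = 4
Position 2 (value -8): max_ending_here = -4, max_so_far = 4
Position 3 (value 1): max_ending_here = 1, max_so_far = 4
Position 4 (value -8): max_ending_here = -7, max_so_far = 4
Position 5 (value 4): max_ending_here = 4, max_so_far = 4

Maximum subarray: [4]
Maximum sum: 4

The maximum subarray is [4] with sum 4. This subarray runs from index 0 to index 0.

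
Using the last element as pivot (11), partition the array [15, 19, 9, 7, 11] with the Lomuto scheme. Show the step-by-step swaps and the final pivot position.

Lomuto partition with pivot = 11:

Initial array: [15, 19, 9, 7, 11]

arr[0]=15 > 11: no swap
arr[1]=19 > 11: no swap
arr[2]=9 <= 11: swap with position 0, array becomes [9, 19, 15, 7, 11]
arr[3]=7 <= 11: swap with position 1, array becomes [9, 7, 15, 19, 11]

Place pivot at position 2: [9, 7, 11, 19, 15]
Pivot position: 2

After partitioning with pivot 11, the array becomes [9, 7, 11, 19, 15]. The pivot is placed at index 2. All elements to the left of the pivot are <= 11, and all elements to the right are > 11.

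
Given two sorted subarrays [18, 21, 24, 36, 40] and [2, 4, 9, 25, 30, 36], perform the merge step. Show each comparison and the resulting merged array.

Merging process:

Compare 18 vs 2: take 2 from right. Merged: [2]
Compare 18 vs 4: take 4 from right. Merged: [2, 4]
Compare 18 vs 9: take 9 from right. Merged: [2, 4, 9]
Compare 18 vs 25: take 18 from left. Merged: [2, 4, 9, 18]
Compare 21 vs 25: take 21 from left. Merged: [2, 4, 9, 18, 21]
Compare 24 vs 25: take 24 from left. Merged: [2, 4, 9, 18, 21, 24]
Compare 36 vs 25: take 25 from right. Merged: [2, 4, 9, 18, 21, 24, 25]
Compare 36 vs 30: take 30 from right. Merged: [2, 4, 9, 18, 21, 24, 25, 30]
Compare 36 vs 36: take 36 from left. Merged: [2, 4, 9, 18, 21, 24, 25, 30, 36]
Compare 40 vs 36: take 36 from right. Merged: [2, 4, 9, 18, 21, 24, 25, 30, 36, 36]
Append remaining from left: [40]. Merged: [2, 4, 9, 18, 21, 24, 25, 30, 36, 36, 40]

Final merged array: [2, 4, 9, 18, 21, 24, 25, 30, 36, 36, 40]
Total comparisons: 10

The merged array is [2, 4, 9, 18, 21, 24, 25, 30, 36, 36, 40], requiring 10 comparisons. The merge step runs in O(n) time where n is the total number of elements.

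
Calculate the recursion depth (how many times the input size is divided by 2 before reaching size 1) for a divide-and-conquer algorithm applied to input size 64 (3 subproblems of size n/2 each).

For divide and conquer with division factor 2:

Problem sizes at each level:
Level 0: 64
Level 1: 32
Level 2: 16
Level 3: 8
Level 4: 4
Level 5: 2
Level 6: 1

The root is level 0 and the size-1 base case is level 6 (the tree spans levels 0 through 6, i.e. 7 levels counting the root), so the depth is the number of divisions: log_2(64) = 6

The recursion tree depth is log_2(64) = 6. At each level, the problem size is divided by 2, so it takes 6 divisions to reduce to a base case of size 1. The algorithm makes 3 recursive calls at each level.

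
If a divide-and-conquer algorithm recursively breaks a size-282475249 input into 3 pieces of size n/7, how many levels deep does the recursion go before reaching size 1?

For divide and conquer with division factor 7:

Problem sizes at each level:
Level 0: 282475249
Level 1: 40353607
Level 2: 5764801
Level 3: 823543
Level 4: 117649
Level 5: 16807
Level 6: 2401
Level 7: 343
Level 8: 49
Level 9: 7
Level 10: 1

The root is level 0 and the size-1 base case is level 10 (the tree spans levels 0 through 10, i.e. 11 levels counting the root), so the depth is the number of divisions: log_7(282475249) = 10

The recursion tree depth is log_7(282475249) = 10. At each level, the problem size is divided by 7, so it takes 10 divisions to reduce to a base case of size 1. The algorithm makes 3 recursive calls at each level.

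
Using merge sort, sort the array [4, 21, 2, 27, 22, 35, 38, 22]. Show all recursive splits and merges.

Merge sort trace:

Split: [4, 21, 2, 27, 22, 35, 38, 22] -> [4, 21, 2, 27] and [22, 35, 38, 22]
  Split: [4, 21, 2, 27] -> [4, 21] and [2, 27]
    Split: [4, 21] -> [4] and [21]
    Merge: [4] + [21] -> [4, 21]
    Split: [2, 27] -> [2] and [27]
    Merge: [2] + [27] -> [2, 27]
  Merge: [4, 21] + [2, 27] -> [2, 4, 21, 27]
  Split: [22, 35, 38, 22] -> [22, 35] and [38, 22]
    Split: [22, 35] -> [22] and [35]
    Merge: [22] + [35] -> [22, 35]
    Split: [38, 22] -> [38] and [22]
    Merge: [38] + [22] -> [22, 38]
  Merge: [22, 35] + [22, 38] -> [22, 22, 35, 38]
Merge: [2, 4, 21, 27] + [22, 22, 35, 38] -> [2, 4, 21, 22, 22, 27, 35, 38]

Final sorted array: [2, 4, 21, 22, 22, 27, 35, 38]

The merge sort proceeds by recursively splitting the array and merging sorted halves.
After all merges, the sorted array is [2, 4, 21, 22, 22, 27, 35, 38].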